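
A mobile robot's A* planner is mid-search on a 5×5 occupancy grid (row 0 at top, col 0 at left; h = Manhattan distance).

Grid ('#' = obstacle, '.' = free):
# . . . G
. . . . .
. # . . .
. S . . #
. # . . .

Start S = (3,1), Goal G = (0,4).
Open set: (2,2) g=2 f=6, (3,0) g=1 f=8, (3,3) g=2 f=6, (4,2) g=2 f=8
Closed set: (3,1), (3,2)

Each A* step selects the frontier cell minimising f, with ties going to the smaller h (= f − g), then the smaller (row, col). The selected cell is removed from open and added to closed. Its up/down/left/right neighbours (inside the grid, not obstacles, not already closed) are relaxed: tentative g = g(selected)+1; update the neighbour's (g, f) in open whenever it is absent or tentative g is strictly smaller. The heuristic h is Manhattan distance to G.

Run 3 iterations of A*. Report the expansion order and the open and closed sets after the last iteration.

step 1: expand (2,2) (f=6, h=4) → closed; open now [(1,2) g=3 f=6, (2,3) g=3 f=6, (3,0) g=1 f=8, (3,3) g=2 f=6, (4,2) g=2 f=8]
step 2: expand (1,2) (f=6, h=3) → closed; open now [(0,2) g=4 f=6, (1,1) g=4 f=8, (1,3) g=4 f=6, (2,3) g=3 f=6, (3,0) g=1 f=8, (3,3) g=2 f=6, (4,2) g=2 f=8]
step 3: expand (0,2) (f=6, h=2) → closed; open now [(0,1) g=5 f=8, (0,3) g=5 f=6, (1,1) g=4 f=8, (1,3) g=4 f=6, (2,3) g=3 f=6, (3,0) g=1 f=8, (3,3) g=2 f=6, (4,2) g=2 f=8]

order=[(2,2) → (1,2) → (0,2)]; open=[(0,1) g=5 f=8, (0,3) g=5 f=6, (1,1) g=4 f=8, (1,3) g=4 f=6, (2,3) g=3 f=6, (3,0) g=1 f=8, (3,3) g=2 f=6, (4,2) g=2 f=8]; closed=[(0,2), (1,2), (2,2), (3,1), (3,2)]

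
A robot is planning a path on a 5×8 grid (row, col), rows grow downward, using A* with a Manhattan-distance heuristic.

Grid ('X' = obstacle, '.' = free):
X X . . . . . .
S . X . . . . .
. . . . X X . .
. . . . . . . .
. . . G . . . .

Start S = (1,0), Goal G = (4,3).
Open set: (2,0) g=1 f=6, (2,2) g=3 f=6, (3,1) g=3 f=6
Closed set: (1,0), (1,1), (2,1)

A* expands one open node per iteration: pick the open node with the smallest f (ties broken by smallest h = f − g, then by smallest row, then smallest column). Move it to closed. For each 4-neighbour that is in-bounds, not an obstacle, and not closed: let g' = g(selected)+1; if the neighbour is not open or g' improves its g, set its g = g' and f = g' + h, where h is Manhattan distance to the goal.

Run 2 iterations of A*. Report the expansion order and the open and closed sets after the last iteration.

step 1: expand (2,2) (f=6, h=3) → closed; open now [(2,0) g=1 f=6, (2,3) g=4 f=6, (3,1) g=3 f=6, (3,2) g=4 f=6]
step 2: expand (2,3) (f=6, h=2) → closed; open now [(1,3) g=5 f=8, (2,0) g=1 f=6, (3,1) g=3 f=6, (3,2) g=4 f=6, (3,3) g=5 f=6]

order=[(2,2) → (2,3)]; open=[(1,3) g=5 f=8, (2,0) g=1 f=6, (3,1) g=3 f=6, (3,2) g=4 f=6, (3,3) g=5 f=6]; closed=[(1,0), (1,1), (2,1), (2,2), (2,3)]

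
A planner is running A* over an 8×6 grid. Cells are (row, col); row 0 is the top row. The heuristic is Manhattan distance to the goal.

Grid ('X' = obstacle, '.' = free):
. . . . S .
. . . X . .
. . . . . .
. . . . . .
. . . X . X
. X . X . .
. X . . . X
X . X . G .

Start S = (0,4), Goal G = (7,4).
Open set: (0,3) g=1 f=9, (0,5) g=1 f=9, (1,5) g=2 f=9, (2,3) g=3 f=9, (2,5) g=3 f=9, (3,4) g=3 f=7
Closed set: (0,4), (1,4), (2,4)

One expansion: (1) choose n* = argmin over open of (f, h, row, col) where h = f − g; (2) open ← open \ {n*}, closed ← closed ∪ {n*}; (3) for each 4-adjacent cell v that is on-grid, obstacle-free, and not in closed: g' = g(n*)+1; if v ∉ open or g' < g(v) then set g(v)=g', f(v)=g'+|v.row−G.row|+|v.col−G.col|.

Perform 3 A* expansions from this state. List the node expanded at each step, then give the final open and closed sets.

order=[(3,4) → (4,4) → (5,4)]; open=[(0,3) g=1 f=9, (0,5) g=1 f=9, (1,5) g=2 f=9, (2,3) g=3 f=9, (2,5) g=3 f=9, (3,3) g=4 f=9, (3,5) g=4 f=9, (5,5) g=6 f=9, (6,4) g=6 f=7]; closed=[(0,4), (1,4), (2,4), (3,4), (4,4), (5,4)]

step 1: expand (3,4) (f=7, h=4) → closed; open now [(0,3) g=1 f=9, (0,5) g=1 f=9, (1,5) g=2 f=9, (2,3) g=3 f=9, (2,5) g=3 f=9, (3,3) g=4 f=9, (3,5) g=4 f=9, (4,4) g=4 f=7]
step 2: expand (4,4) (f=7, h=3) → closed; open now [(0,3) g=1 f=9, (0,5) g=1 f=9, (1,5) g=2 f=9, (2,3) g=3 f=9, (2,5) g=3 f=9, (3,3) g=4 f=9, (3,5) g=4 f=9, (5,4) g=5 f=7]
step 3: expand (5,4) (f=7, h=2) → closed; open now [(0,3) g=1 f=9, (0,5) g=1 f=9, (1,5) g=2 f=9, (2,3) g=3 f=9, (2,5) g=3 f=9, (3,3) g=4 f=9, (3,5) g=4 f=9, (5,5) g=6 f=9, (6,4) g=6 f=7]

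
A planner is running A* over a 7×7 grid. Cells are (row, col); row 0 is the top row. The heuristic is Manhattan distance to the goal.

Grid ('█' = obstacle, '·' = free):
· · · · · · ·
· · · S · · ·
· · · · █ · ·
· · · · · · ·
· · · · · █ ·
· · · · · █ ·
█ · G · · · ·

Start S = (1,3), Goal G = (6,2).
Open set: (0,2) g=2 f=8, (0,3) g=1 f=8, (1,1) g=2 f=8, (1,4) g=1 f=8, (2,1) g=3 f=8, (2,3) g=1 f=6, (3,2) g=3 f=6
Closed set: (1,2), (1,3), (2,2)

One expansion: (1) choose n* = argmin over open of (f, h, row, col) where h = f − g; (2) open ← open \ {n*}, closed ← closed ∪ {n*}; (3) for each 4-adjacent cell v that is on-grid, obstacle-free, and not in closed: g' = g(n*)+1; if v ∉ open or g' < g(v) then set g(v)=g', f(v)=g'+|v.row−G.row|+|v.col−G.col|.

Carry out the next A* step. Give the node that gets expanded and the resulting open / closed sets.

expanded=(3,2); open=[(0,2) g=2 f=8, (0,3) g=1 f=8, (1,1) g=2 f=8, (1,4) g=1 f=8, (2,1) g=3 f=8, (2,3) g=1 f=6, (3,1) g=4 f=8, (3,3) g=4 f=8, (4,2) g=4 f=6]; closed=[(1,2), (1,3), (2,2), (3,2)]

step 1: expand (3,2) (f=6, h=3) → closed; open now [(0,2) g=2 f=8, (0,3) g=1 f=8, (1,1) g=2 f=8, (1,4) g=1 f=8, (2,1) g=3 f=8, (2,3) g=1 f=6, (3,1) g=4 f=8, (3,3) g=4 f=8, (4,2) g=4 f=6]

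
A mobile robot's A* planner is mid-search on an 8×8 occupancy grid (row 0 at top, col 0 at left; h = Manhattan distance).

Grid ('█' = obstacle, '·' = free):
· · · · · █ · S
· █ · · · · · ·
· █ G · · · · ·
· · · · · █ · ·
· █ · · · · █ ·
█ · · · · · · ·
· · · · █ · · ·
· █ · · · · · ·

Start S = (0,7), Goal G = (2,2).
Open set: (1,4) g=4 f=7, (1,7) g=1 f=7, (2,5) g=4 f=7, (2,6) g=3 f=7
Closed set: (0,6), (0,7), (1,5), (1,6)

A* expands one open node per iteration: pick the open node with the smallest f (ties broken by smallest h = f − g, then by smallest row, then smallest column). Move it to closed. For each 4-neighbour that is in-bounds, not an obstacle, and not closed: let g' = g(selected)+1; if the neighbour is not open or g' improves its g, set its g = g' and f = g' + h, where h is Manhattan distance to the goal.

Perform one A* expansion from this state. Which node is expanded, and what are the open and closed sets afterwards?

expanded=(1,4); open=[(0,4) g=5 f=9, (1,3) g=5 f=7, (1,7) g=1 f=7, (2,4) g=5 f=7, (2,5) g=4 f=7, (2,6) g=3 f=7]; closed=[(0,6), (0,7), (1,4), (1,5), (1,6)]

step 1: expand (1,4) (f=7, h=3) → closed; open now [(0,4) g=5 f=9, (1,3) g=5 f=7, (1,7) g=1 f=7, (2,4) g=5 f=7, (2,5) g=4 f=7, (2,6) g=3 f=7]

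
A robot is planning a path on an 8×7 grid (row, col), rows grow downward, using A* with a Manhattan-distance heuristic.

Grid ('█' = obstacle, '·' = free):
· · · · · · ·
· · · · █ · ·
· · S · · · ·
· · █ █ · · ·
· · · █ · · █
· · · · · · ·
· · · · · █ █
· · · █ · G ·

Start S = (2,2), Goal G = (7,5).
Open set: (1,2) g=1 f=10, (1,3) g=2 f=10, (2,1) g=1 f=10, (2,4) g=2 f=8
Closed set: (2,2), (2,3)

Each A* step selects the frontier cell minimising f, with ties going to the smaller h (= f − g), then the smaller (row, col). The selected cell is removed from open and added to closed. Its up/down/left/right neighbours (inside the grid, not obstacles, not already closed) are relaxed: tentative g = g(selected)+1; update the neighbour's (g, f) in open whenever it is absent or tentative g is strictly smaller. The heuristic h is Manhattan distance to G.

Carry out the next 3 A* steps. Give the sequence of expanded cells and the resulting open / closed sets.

step 1: expand (2,4) (f=8, h=6) → closed; open now [(1,2) g=1 f=10, (1,3) g=2 f=10, (2,1) g=1 f=10, (2,5) g=3 f=8, (3,4) g=3 f=8]
step 2: expand (2,5) (f=8, h=5) → closed; open now [(1,2) g=1 f=10, (1,3) g=2 f=10, (1,5) g=4 f=10, (2,1) g=1 f=10, (2,6) g=4 f=10, (3,4) g=3 f=8, (3,5) g=4 f=8]
step 3: expand (3,5) (f=8, h=4) → closed; open now [(1,2) g=1 f=10, (1,3) g=2 f=10, (1,5) g=4 f=10, (2,1) g=1 f=10, (2,6) g=4 f=10, (3,4) g=3 f=8, (3,6) g=5 f=10, (4,5) g=5 f=8]

order=[(2,4) → (2,5) → (3,5)]; open=[(1,2) g=1 f=10, (1,3) g=2 f=10, (1,5) g=4 f=10, (2,1) g=1 f=10, (2,6) g=4 f=10, (3,4) g=3 f=8, (3,6) g=5 f=10, (4,5) g=5 f=8]; closed=[(2,2), (2,3), (2,4), (2,5), (3,5)]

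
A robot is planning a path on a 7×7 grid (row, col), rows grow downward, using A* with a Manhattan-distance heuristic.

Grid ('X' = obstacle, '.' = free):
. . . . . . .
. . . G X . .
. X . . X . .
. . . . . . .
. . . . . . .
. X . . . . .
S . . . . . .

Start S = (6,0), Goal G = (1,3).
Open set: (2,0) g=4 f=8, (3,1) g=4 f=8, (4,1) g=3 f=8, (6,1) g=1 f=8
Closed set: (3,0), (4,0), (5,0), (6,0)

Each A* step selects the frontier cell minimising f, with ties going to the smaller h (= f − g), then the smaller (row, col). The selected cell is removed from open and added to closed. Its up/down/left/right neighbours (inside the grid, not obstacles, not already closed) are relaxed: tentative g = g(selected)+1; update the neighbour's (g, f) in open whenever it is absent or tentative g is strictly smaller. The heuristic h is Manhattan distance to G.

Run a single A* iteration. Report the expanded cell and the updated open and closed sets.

step 1: expand (2,0) (f=8, h=4) → closed; open now [(1,0) g=5 f=8, (3,1) g=4 f=8, (4,1) g=3 f=8, (6,1) g=1 f=8]

expanded=(2,0); open=[(1,0) g=5 f=8, (3,1) g=4 f=8, (4,1) g=3 f=8, (6,1) g=1 f=8]; closed=[(2,0), (3,0), (4,0), (5,0), (6,0)]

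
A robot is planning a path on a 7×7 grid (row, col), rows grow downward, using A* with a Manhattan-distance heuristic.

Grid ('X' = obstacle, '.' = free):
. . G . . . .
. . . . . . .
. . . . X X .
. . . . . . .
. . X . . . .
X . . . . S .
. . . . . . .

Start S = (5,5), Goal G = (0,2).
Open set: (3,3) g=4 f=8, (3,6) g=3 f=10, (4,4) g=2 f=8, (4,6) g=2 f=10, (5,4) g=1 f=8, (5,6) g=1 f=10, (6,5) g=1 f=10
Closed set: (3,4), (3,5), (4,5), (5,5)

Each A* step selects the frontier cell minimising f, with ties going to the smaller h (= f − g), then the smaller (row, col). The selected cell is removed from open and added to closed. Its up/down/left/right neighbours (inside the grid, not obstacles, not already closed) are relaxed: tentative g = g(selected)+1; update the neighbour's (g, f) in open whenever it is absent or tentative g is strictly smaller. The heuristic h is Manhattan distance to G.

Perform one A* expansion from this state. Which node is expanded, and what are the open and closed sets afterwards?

step 1: expand (3,3) (f=8, h=4) → closed; open now [(2,3) g=5 f=8, (3,2) g=5 f=8, (3,6) g=3 f=10, (4,3) g=5 f=10, (4,4) g=2 f=8, (4,6) g=2 f=10, (5,4) g=1 f=8, (5,6) g=1 f=10, (6,5) g=1 f=10]

expanded=(3,3); open=[(2,3) g=5 f=8, (3,2) g=5 f=8, (3,6) g=3 f=10, (4,3) g=5 f=10, (4,4) g=2 f=8, (4,6) g=2 f=10, (5,4) g=1 f=8, (5,6) g=1 f=10, (6,5) g=1 f=10]; closed=[(3,3), (3,4), (3,5), (4,5), (5,5)]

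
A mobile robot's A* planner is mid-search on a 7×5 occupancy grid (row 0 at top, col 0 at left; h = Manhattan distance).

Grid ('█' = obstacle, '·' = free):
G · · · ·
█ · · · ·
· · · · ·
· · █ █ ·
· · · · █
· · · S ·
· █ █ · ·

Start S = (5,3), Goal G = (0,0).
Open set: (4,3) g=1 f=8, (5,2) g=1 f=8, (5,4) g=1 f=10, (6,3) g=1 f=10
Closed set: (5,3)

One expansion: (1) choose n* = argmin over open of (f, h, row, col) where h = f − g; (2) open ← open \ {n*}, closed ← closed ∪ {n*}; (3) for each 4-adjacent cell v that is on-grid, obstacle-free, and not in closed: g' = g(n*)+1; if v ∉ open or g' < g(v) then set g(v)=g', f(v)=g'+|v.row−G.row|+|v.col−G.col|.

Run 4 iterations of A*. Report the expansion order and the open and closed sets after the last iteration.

step 1: expand (4,3) (f=8, h=7) → closed; open now [(4,2) g=2 f=8, (5,2) g=1 f=8, (5,4) g=1 f=10, (6,3) g=1 f=10]
step 2: expand (4,2) (f=8, h=6) → closed; open now [(4,1) g=3 f=8, (5,2) g=1 f=8, (5,4) g=1 f=10, (6,3) g=1 f=10]
step 3: expand (4,1) (f=8, h=5) → closed; open now [(3,1) g=4 f=8, (4,0) g=4 f=8, (5,1) g=4 f=10, (5,2) g=1 f=8, (5,4) g=1 f=10, (6,3) g=1 f=10]
step 4: expand (3,1) (f=8, h=4) → closed; open now [(2,1) g=5 f=8, (3,0) g=5 f=8, (4,0) g=4 f=8, (5,1) g=4 f=10, (5,2) g=1 f=8, (5,4) g=1 f=10, (6,3) g=1 f=10]

order=[(4,3) → (4,2) → (4,1) → (3,1)]; open=[(2,1) g=5 f=8, (3,0) g=5 f=8, (4,0) g=4 f=8, (5,1) g=4 f=10, (5,2) g=1 f=8, (5,4) g=1 f=10, (6,3) g=1 f=10]; closed=[(3,1), (4,1), (4,2), (4,3), (5,3)]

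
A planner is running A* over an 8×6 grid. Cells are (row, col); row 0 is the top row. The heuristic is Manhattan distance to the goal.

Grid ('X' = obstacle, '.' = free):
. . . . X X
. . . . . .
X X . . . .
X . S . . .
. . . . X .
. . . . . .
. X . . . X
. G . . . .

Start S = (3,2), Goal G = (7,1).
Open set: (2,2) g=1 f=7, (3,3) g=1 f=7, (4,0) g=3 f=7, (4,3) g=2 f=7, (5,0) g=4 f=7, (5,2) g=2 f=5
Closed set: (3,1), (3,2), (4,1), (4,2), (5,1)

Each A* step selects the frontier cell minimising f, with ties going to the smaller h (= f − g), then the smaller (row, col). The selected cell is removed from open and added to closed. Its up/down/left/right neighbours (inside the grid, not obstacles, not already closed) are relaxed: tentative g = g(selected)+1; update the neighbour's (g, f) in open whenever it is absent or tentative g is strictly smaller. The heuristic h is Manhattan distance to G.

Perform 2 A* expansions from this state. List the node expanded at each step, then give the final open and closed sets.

step 1: expand (5,2) (f=5, h=3) → closed; open now [(2,2) g=1 f=7, (3,3) g=1 f=7, (4,0) g=3 f=7, (4,3) g=2 f=7, (5,0) g=4 f=7, (5,3) g=3 f=7, (6,2) g=3 f=5]
step 2: expand (6,2) (f=5, h=2) → closed; open now [(2,2) g=1 f=7, (3,3) g=1 f=7, (4,0) g=3 f=7, (4,3) g=2 f=7, (5,0) g=4 f=7, (5,3) g=3 f=7, (6,3) g=4 f=7, (7,2) g=4 f=5]

order=[(5,2) → (6,2)]; open=[(2,2) g=1 f=7, (3,3) g=1 f=7, (4,0) g=3 f=7, (4,3) g=2 f=7, (5,0) g=4 f=7, (5,3) g=3 f=7, (6,3) g=4 f=7, (7,2) g=4 f=5]; closed=[(3,1), (3,2), (4,1), (4,2), (5,1), (5,2), (6,2)]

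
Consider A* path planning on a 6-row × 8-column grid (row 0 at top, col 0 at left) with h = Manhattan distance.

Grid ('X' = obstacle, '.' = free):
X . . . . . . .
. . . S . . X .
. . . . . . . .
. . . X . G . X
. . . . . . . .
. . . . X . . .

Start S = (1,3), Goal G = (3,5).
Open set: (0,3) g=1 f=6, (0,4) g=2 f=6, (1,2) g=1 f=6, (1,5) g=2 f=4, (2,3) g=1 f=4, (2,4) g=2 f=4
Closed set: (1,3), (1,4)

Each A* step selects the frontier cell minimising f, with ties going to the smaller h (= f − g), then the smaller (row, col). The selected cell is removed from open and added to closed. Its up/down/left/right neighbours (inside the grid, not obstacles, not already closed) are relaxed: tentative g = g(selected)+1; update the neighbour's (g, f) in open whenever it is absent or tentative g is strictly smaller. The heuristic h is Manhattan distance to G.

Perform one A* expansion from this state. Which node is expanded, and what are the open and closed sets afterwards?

step 1: expand (1,5) (f=4, h=2) → closed; open now [(0,3) g=1 f=6, (0,4) g=2 f=6, (0,5) g=3 f=6, (1,2) g=1 f=6, (2,3) g=1 f=4, (2,4) g=2 f=4, (2,5) g=3 f=4]

expanded=(1,5); open=[(0,3) g=1 f=6, (0,4) g=2 f=6, (0,5) g=3 f=6, (1,2) g=1 f=6, (2,3) g=1 f=4, (2,4) g=2 f=4, (2,5) g=3 f=4]; closed=[(1,3), (1,4), (1,5)]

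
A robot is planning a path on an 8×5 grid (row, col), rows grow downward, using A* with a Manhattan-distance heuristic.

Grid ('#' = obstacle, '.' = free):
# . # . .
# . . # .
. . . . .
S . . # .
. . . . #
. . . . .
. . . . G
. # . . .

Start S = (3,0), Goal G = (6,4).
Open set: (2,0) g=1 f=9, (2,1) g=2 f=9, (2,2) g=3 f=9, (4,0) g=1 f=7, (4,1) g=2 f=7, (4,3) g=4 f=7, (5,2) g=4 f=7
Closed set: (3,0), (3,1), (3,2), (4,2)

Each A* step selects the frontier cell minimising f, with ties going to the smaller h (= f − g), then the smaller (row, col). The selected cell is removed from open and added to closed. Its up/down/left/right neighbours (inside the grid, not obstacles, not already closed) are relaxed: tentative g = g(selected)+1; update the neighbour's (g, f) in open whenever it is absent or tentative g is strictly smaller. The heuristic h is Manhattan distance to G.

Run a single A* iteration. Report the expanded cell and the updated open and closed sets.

expanded=(4,3); open=[(2,0) g=1 f=9, (2,1) g=2 f=9, (2,2) g=3 f=9, (4,0) g=1 f=7, (4,1) g=2 f=7, (5,2) g=4 f=7, (5,3) g=5 f=7]; closed=[(3,0), (3,1), (3,2), (4,2), (4,3)]

step 1: expand (4,3) (f=7, h=3) → closed; open now [(2,0) g=1 f=9, (2,1) g=2 f=9, (2,2) g=3 f=9, (4,0) g=1 f=7, (4,1) g=2 f=7, (5,2) g=4 f=7, (5,3) g=5 f=7]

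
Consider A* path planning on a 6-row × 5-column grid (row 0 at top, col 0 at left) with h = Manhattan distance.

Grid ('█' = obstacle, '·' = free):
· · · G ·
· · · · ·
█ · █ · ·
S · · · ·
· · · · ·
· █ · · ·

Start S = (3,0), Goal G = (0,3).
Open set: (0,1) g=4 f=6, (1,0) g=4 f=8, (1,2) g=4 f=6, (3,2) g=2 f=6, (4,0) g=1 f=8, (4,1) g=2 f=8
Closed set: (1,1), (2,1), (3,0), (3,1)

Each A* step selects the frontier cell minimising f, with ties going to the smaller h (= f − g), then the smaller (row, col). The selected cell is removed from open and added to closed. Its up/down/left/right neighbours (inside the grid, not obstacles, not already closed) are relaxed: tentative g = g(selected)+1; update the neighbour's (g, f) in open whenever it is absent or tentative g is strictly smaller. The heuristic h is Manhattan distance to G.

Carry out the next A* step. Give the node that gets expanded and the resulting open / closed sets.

expanded=(0,1); open=[(0,0) g=5 f=8, (0,2) g=5 f=6, (1,0) g=4 f=8, (1,2) g=4 f=6, (3,2) g=2 f=6, (4,0) g=1 f=8, (4,1) g=2 f=8]; closed=[(0,1), (1,1), (2,1), (3,0), (3,1)]

step 1: expand (0,1) (f=6, h=2) → closed; open now [(0,0) g=5 f=8, (0,2) g=5 f=6, (1,0) g=4 f=8, (1,2) g=4 f=6, (3,2) g=2 f=6, (4,0) g=1 f=8, (4,1) g=2 f=8]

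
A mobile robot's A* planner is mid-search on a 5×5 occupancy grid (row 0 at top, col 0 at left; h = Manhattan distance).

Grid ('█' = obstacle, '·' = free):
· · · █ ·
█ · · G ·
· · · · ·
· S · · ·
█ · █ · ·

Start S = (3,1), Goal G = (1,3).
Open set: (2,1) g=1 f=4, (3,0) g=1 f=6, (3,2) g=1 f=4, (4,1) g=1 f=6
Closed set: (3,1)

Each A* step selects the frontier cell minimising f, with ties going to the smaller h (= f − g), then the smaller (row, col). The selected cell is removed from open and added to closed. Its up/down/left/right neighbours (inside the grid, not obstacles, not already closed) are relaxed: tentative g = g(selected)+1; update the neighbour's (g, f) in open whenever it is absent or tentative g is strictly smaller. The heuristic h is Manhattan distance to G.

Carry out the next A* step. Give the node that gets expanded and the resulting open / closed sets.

expanded=(2,1); open=[(1,1) g=2 f=4, (2,0) g=2 f=6, (2,2) g=2 f=4, (3,0) g=1 f=6, (3,2) g=1 f=4, (4,1) g=1 f=6]; closed=[(2,1), (3,1)]

step 1: expand (2,1) (f=4, h=3) → closed; open now [(1,1) g=2 f=4, (2,0) g=2 f=6, (2,2) g=2 f=4, (3,0) g=1 f=6, (3,2) g=1 f=4, (4,1) g=1 f=6]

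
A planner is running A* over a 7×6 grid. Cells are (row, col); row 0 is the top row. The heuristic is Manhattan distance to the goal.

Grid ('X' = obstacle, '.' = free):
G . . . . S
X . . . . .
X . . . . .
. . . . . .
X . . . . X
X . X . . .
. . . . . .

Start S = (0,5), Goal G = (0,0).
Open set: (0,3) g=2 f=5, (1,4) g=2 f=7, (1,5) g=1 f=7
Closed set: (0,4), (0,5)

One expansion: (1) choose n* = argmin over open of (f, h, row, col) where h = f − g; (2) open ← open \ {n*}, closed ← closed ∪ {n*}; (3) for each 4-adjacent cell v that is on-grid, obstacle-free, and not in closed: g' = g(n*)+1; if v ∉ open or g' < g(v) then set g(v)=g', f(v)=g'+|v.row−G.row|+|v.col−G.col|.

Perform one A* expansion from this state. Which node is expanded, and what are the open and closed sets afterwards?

expanded=(0,3); open=[(0,2) g=3 f=5, (1,3) g=3 f=7, (1,4) g=2 f=7, (1,5) g=1 f=7]; closed=[(0,3), (0,4), (0,5)]

step 1: expand (0,3) (f=5, h=3) → closed; open now [(0,2) g=3 f=5, (1,3) g=3 f=7, (1,4) g=2 f=7, (1,5) g=1 f=7]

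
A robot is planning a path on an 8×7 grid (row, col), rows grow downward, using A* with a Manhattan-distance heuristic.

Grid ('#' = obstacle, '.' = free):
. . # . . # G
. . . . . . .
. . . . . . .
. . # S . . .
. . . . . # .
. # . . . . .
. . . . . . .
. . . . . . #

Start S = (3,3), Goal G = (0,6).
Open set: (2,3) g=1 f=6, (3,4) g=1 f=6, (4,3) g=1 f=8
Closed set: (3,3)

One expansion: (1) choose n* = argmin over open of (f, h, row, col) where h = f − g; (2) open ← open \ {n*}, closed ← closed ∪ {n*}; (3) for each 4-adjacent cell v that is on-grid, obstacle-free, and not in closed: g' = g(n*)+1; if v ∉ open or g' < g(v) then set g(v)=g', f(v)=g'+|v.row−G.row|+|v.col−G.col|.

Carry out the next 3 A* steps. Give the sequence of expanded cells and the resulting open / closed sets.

step 1: expand (2,3) (f=6, h=5) → closed; open now [(1,3) g=2 f=6, (2,2) g=2 f=8, (2,4) g=2 f=6, (3,4) g=1 f=6, (4,3) g=1 f=8]
step 2: expand (1,3) (f=6, h=4) → closed; open now [(0,3) g=3 f=6, (1,2) g=3 f=8, (1,4) g=3 f=6, (2,2) g=2 f=8, (2,4) g=2 f=6, (3,4) g=1 f=6, (4,3) g=1 f=8]
step 3: expand (0,3) (f=6, h=3) → closed; open now [(0,4) g=4 f=6, (1,2) g=3 f=8, (1,4) g=3 f=6, (2,2) g=2 f=8, (2,4) g=2 f=6, (3,4) g=1 f=6, (4,3) g=1 f=8]

order=[(2,3) → (1,3) → (0,3)]; open=[(0,4) g=4 f=6, (1,2) g=3 f=8, (1,4) g=3 f=6, (2,2) g=2 f=8, (2,4) g=2 f=6, (3,4) g=1 f=6, (4,3) g=1 f=8]; closed=[(0,3), (1,3), (2,3), (3,3)]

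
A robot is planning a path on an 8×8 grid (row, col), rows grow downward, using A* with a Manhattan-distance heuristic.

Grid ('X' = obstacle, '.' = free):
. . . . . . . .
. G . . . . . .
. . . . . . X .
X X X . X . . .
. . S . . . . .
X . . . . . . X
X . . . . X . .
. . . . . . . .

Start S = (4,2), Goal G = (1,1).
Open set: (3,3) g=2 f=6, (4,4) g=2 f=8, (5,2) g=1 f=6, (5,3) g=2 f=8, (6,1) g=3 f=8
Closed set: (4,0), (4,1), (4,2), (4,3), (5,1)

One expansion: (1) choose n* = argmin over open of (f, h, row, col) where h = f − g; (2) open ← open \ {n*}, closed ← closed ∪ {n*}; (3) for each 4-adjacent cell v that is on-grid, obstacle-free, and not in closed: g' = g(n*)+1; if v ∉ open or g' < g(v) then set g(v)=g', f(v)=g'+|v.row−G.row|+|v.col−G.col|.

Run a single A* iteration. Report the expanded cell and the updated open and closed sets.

expanded=(3,3); open=[(2,3) g=3 f=6, (4,4) g=2 f=8, (5,2) g=1 f=6, (5,3) g=2 f=8, (6,1) g=3 f=8]; closed=[(3,3), (4,0), (4,1), (4,2), (4,3), (5,1)]

step 1: expand (3,3) (f=6, h=4) → closed; open now [(2,3) g=3 f=6, (4,4) g=2 f=8, (5,2) g=1 f=6, (5,3) g=2 f=8, (6,1) g=3 f=8]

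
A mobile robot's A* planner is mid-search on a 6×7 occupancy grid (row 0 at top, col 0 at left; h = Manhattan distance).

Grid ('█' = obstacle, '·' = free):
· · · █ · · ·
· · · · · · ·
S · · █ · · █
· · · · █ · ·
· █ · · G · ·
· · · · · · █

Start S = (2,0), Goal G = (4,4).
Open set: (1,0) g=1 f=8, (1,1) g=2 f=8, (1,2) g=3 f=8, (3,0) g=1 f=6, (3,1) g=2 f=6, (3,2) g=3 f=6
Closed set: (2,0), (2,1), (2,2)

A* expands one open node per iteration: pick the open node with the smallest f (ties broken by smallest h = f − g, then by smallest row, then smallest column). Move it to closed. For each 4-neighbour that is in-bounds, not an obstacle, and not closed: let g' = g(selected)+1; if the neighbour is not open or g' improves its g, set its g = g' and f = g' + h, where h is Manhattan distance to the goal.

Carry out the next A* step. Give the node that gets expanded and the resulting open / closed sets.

expanded=(3,2); open=[(1,0) g=1 f=8, (1,1) g=2 f=8, (1,2) g=3 f=8, (3,0) g=1 f=6, (3,1) g=2 f=6, (3,3) g=4 f=6, (4,2) g=4 f=6]; closed=[(2,0), (2,1), (2,2), (3,2)]

step 1: expand (3,2) (f=6, h=3) → closed; open now [(1,0) g=1 f=8, (1,1) g=2 f=8, (1,2) g=3 f=8, (3,0) g=1 f=6, (3,1) g=2 f=6, (3,3) g=4 f=6, (4,2) g=4 f=6]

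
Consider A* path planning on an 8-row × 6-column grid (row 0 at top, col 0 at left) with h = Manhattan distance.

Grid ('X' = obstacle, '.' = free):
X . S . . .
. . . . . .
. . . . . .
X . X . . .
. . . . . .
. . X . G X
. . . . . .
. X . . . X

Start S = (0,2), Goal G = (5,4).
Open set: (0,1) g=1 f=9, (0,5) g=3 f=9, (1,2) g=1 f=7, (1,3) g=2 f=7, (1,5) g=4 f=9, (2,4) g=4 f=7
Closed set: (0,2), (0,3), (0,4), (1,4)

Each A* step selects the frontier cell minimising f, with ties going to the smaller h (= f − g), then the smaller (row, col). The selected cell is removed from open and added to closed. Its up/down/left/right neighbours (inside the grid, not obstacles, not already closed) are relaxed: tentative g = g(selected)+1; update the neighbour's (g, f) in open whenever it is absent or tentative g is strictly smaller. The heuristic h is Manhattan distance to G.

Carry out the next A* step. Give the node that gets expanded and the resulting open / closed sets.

expanded=(2,4); open=[(0,1) g=1 f=9, (0,5) g=3 f=9, (1,2) g=1 f=7, (1,3) g=2 f=7, (1,5) g=4 f=9, (2,3) g=5 f=9, (2,5) g=5 f=9, (3,4) g=5 f=7]; closed=[(0,2), (0,3), (0,4), (1,4), (2,4)]

step 1: expand (2,4) (f=7, h=3) → closed; open now [(0,1) g=1 f=9, (0,5) g=3 f=9, (1,2) g=1 f=7, (1,3) g=2 f=7, (1,5) g=4 f=9, (2,3) g=5 f=9, (2,5) g=5 f=9, (3,4) g=5 f=7]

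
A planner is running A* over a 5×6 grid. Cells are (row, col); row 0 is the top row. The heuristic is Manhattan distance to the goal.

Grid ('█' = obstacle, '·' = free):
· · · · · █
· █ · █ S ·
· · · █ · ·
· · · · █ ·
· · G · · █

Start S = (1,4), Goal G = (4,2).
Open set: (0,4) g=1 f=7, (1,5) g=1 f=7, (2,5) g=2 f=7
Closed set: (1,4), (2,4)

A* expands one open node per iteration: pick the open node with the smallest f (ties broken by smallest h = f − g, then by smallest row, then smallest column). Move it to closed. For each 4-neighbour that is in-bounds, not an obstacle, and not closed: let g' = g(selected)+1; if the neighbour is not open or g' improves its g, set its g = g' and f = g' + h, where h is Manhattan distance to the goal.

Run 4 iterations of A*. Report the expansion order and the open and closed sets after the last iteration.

order=[(2,5) → (3,5) → (0,4) → (0,3)]; open=[(0,2) g=3 f=7, (1,5) g=1 f=7]; closed=[(0,3), (0,4), (1,4), (2,4), (2,5), (3,5)]

step 1: expand (2,5) (f=7, h=5) → closed; open now [(0,4) g=1 f=7, (1,5) g=1 f=7, (3,5) g=3 f=7]
step 2: expand (3,5) (f=7, h=4) → closed; open now [(0,4) g=1 f=7, (1,5) g=1 f=7]
step 3: expand (0,4) (f=7, h=6) → closed; open now [(0,3) g=2 f=7, (1,5) g=1 f=7]
step 4: expand (0,3) (f=7, h=5) → closed; open now [(0,2) g=3 f=7, (1,5) g=1 f=7]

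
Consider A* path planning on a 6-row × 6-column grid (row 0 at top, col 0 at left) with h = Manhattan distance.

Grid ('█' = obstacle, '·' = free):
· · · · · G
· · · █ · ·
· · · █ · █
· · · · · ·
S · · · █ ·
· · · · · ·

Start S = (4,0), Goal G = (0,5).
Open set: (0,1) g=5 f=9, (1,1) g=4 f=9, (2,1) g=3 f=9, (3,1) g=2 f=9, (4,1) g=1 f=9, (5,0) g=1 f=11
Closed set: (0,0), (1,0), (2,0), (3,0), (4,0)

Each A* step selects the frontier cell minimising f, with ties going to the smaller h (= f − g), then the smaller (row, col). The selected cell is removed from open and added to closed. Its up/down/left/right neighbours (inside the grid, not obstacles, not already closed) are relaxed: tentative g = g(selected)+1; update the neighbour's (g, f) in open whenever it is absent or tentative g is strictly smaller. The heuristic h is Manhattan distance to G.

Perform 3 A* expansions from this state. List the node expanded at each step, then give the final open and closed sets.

step 1: expand (0,1) (f=9, h=4) → closed; open now [(0,2) g=6 f=9, (1,1) g=4 f=9, (2,1) g=3 f=9, (3,1) g=2 f=9, (4,1) g=1 f=9, (5,0) g=1 f=11]
step 2: expand (0,2) (f=9, h=3) → closed; open now [(0,3) g=7 f=9, (1,1) g=4 f=9, (1,2) g=7 f=11, (2,1) g=3 f=9, (3,1) g=2 f=9, (4,1) g=1 f=9, (5,0) g=1 f=11]
step 3: expand (0,3) (f=9, h=2) → closed; open now [(0,4) g=8 f=9, (1,1) g=4 f=9, (1,2) g=7 f=11, (2,1) g=3 f=9, (3,1) g=2 f=9, (4,1) g=1 f=9, (5,0) g=1 f=11]

order=[(0,1) → (0,2) → (0,3)]; open=[(0,4) g=8 f=9, (1,1) g=4 f=9, (1,2) g=7 f=11, (2,1) g=3 f=9, (3,1) g=2 f=9, (4,1) g=1 f=9, (5,0) g=1 f=11]; closed=[(0,0), (0,1), (0,2), (0,3), (1,0), (2,0), (3,0), (4,0)]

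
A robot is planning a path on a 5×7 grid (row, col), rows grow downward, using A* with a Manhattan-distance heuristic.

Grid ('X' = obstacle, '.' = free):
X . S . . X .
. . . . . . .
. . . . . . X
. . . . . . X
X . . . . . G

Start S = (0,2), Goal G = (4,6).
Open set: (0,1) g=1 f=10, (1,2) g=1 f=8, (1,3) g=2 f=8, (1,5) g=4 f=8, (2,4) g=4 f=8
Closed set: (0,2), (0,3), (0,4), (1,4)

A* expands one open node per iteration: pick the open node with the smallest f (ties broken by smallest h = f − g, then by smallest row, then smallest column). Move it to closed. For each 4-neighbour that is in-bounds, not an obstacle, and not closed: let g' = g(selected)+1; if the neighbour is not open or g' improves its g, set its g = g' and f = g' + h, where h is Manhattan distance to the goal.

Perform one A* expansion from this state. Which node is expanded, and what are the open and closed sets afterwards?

step 1: expand (1,5) (f=8, h=4) → closed; open now [(0,1) g=1 f=10, (1,2) g=1 f=8, (1,3) g=2 f=8, (1,6) g=5 f=8, (2,4) g=4 f=8, (2,5) g=5 f=8]

expanded=(1,5); open=[(0,1) g=1 f=10, (1,2) g=1 f=8, (1,3) g=2 f=8, (1,6) g=5 f=8, (2,4) g=4 f=8, (2,5) g=5 f=8]; closed=[(0,2), (0,3), (0,4), (1,4), (1,5)]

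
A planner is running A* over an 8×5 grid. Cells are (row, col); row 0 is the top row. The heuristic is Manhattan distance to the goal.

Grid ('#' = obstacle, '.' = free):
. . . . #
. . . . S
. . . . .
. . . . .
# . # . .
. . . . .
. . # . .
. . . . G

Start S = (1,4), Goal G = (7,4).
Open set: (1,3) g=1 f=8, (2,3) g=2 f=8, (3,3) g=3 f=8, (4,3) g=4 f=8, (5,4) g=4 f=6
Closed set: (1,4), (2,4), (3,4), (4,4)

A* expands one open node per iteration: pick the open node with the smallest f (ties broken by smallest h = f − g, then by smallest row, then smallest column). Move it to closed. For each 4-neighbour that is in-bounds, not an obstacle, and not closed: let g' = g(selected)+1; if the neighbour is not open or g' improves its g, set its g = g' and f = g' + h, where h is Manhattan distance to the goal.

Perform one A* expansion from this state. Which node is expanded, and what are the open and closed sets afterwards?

step 1: expand (5,4) (f=6, h=2) → closed; open now [(1,3) g=1 f=8, (2,3) g=2 f=8, (3,3) g=3 f=8, (4,3) g=4 f=8, (5,3) g=5 f=8, (6,4) g=5 f=6]

expanded=(5,4); open=[(1,3) g=1 f=8, (2,3) g=2 f=8, (3,3) g=3 f=8, (4,3) g=4 f=8, (5,3) g=5 f=8, (6,4) g=5 f=6]; closed=[(1,4), (2,4), (3,4), (4,4), (5,4)]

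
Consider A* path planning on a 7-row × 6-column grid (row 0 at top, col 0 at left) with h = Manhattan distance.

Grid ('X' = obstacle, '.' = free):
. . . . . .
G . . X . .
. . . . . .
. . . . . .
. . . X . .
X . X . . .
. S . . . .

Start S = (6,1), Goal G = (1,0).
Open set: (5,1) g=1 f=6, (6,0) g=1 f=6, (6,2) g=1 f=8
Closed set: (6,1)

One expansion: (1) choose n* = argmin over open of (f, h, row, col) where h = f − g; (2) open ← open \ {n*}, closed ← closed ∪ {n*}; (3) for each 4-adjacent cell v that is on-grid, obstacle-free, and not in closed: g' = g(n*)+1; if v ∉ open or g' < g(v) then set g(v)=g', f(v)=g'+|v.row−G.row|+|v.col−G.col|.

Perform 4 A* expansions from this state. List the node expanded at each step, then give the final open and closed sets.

order=[(5,1) → (4,1) → (3,1) → (2,1)]; open=[(1,1) g=5 f=6, (2,0) g=5 f=6, (2,2) g=5 f=8, (3,0) g=4 f=6, (3,2) g=4 f=8, (4,0) g=3 f=6, (4,2) g=3 f=8, (6,0) g=1 f=6, (6,2) g=1 f=8]; closed=[(2,1), (3,1), (4,1), (5,1), (6,1)]

step 1: expand (5,1) (f=6, h=5) → closed; open now [(4,1) g=2 f=6, (6,0) g=1 f=6, (6,2) g=1 f=8]
step 2: expand (4,1) (f=6, h=4) → closed; open now [(3,1) g=3 f=6, (4,0) g=3 f=6, (4,2) g=3 f=8, (6,0) g=1 f=6, (6,2) g=1 f=8]
step 3: expand (3,1) (f=6, h=3) → closed; open now [(2,1) g=4 f=6, (3,0) g=4 f=6, (3,2) g=4 f=8, (4,0) g=3 f=6, (4,2) g=3 f=8, (6,0) g=1 f=6, (6,2) g=1 f=8]
step 4: expand (2,1) (f=6, h=2) → closed; open now [(1,1) g=5 f=6, (2,0) g=5 f=6, (2,2) g=5 f=8, (3,0) g=4 f=6, (3,2) g=4 f=8, (4,0) g=3 f=6, (4,2) g=3 f=8, (6,0) g=1 f=6, (6,2) g=1 f=8]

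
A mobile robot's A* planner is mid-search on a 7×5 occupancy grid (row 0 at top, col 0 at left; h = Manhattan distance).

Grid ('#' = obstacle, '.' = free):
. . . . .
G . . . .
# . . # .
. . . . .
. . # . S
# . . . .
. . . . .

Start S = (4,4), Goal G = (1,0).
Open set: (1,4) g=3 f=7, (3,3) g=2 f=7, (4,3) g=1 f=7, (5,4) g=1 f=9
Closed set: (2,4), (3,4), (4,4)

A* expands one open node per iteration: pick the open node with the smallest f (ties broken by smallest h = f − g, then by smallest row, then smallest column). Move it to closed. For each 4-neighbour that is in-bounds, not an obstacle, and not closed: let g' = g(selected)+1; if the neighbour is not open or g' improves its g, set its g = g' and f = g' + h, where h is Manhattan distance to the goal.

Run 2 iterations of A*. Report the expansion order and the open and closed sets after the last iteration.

step 1: expand (1,4) (f=7, h=4) → closed; open now [(0,4) g=4 f=9, (1,3) g=4 f=7, (3,3) g=2 f=7, (4,3) g=1 f=7, (5,4) g=1 f=9]
step 2: expand (1,3) (f=7, h=3) → closed; open now [(0,3) g=5 f=9, (0,4) g=4 f=9, (1,2) g=5 f=7, (3,3) g=2 f=7, (4,3) g=1 f=7, (5,4) g=1 f=9]

order=[(1,4) → (1,3)]; open=[(0,3) g=5 f=9, (0,4) g=4 f=9, (1,2) g=5 f=7, (3,3) g=2 f=7, (4,3) g=1 f=7, (5,4) g=1 f=9]; closed=[(1,3), (1,4), (2,4), (3,4), (4,4)]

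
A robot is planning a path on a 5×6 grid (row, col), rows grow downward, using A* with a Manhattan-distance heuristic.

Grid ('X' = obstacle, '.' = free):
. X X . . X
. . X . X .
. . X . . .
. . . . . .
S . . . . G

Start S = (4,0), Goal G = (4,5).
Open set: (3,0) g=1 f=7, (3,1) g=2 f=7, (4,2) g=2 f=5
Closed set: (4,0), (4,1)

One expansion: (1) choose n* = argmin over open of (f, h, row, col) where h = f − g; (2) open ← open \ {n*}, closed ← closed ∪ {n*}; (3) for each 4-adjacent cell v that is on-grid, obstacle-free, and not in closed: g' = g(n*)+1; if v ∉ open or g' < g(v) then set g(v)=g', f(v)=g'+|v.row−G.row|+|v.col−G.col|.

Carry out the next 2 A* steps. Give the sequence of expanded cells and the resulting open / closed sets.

order=[(4,2) → (4,3)]; open=[(3,0) g=1 f=7, (3,1) g=2 f=7, (3,2) g=3 f=7, (3,3) g=4 f=7, (4,4) g=4 f=5]; closed=[(4,0), (4,1), (4,2), (4,3)]

step 1: expand (4,2) (f=5, h=3) → closed; open now [(3,0) g=1 f=7, (3,1) g=2 f=7, (3,2) g=3 f=7, (4,3) g=3 f=5]
step 2: expand (4,3) (f=5, h=2) → closed; open now [(3,0) g=1 f=7, (3,1) g=2 f=7, (3,2) g=3 f=7, (3,3) g=4 f=7, (4,4) g=4 f=5]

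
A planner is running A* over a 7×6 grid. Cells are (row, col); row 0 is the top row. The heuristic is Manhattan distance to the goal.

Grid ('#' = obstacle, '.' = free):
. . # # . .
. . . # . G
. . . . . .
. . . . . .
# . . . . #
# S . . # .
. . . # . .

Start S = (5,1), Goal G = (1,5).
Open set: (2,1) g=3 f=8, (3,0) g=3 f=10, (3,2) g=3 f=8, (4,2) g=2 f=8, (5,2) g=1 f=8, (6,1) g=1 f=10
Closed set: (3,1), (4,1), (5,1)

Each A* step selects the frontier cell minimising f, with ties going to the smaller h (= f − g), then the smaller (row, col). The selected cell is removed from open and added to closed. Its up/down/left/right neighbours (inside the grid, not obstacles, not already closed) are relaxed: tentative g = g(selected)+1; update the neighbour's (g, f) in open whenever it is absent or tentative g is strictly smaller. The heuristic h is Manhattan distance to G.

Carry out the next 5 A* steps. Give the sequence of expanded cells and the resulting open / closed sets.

order=[(2,1) → (1,1) → (1,2) → (2,2) → (2,3)]; open=[(0,1) g=5 f=10, (1,0) g=5 f=10, (2,0) g=4 f=10, (2,4) g=6 f=8, (3,0) g=3 f=10, (3,2) g=3 f=8, (3,3) g=6 f=10, (4,2) g=2 f=8, (5,2) g=1 f=8, (6,1) g=1 f=10]; closed=[(1,1), (1,2), (2,1), (2,2), (2,3), (3,1), (4,1), (5,1)]

step 1: expand (2,1) (f=8, h=5) → closed; open now [(1,1) g=4 f=8, (2,0) g=4 f=10, (2,2) g=4 f=8, (3,0) g=3 f=10, (3,2) g=3 f=8, (4,2) g=2 f=8, (5,2) g=1 f=8, (6,1) g=1 f=10]
step 2: expand (1,1) (f=8, h=4) → closed; open now [(0,1) g=5 f=10, (1,0) g=5 f=10, (1,2) g=5 f=8, (2,0) g=4 f=10, (2,2) g=4 f=8, (3,0) g=3 f=10, (3,2) g=3 f=8, (4,2) g=2 f=8, (5,2) g=1 f=8, (6,1) g=1 f=10]
step 3: expand (1,2) (f=8, h=3) → closed; open now [(0,1) g=5 f=10, (1,0) g=5 f=10, (2,0) g=4 f=10, (2,2) g=4 f=8, (3,0) g=3 f=10, (3,2) g=3 f=8, (4,2) g=2 f=8, (5,2) g=1 f=8, (6,1) g=1 f=10]
step 4: expand (2,2) (f=8, h=4) → closed; open now [(0,1) g=5 f=10, (1,0) g=5 f=10, (2,0) g=4 f=10, (2,3) g=5 f=8, (3,0) g=3 f=10, (3,2) g=3 f=8, (4,2) g=2 f=8, (5,2) g=1 f=8, (6,1) g=1 f=10]
step 5: expand (2,3) (f=8, h=3) → closed; open now [(0,1) g=5 f=10, (1,0) g=5 f=10, (2,0) g=4 f=10, (2,4) g=6 f=8, (3,0) g=3 f=10, (3,2) g=3 f=8, (3,3) g=6 f=10, (4,2) g=2 f=8, (5,2) g=1 f=8, (6,1) g=1 f=10]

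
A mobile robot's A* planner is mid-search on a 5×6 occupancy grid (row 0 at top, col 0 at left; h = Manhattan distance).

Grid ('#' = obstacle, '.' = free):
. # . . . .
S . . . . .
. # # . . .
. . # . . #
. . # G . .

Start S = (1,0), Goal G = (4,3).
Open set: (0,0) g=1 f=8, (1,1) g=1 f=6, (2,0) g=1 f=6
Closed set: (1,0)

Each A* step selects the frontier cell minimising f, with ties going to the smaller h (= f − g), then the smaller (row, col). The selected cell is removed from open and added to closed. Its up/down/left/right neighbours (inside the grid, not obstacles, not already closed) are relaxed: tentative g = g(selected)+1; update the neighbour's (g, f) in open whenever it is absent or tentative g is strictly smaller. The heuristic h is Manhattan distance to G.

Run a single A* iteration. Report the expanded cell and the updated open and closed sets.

step 1: expand (1,1) (f=6, h=5) → closed; open now [(0,0) g=1 f=8, (1,2) g=2 f=6, (2,0) g=1 f=6]

expanded=(1,1); open=[(0,0) g=1 f=8, (1,2) g=2 f=6, (2,0) g=1 f=6]; closed=[(1,0), (1,1)]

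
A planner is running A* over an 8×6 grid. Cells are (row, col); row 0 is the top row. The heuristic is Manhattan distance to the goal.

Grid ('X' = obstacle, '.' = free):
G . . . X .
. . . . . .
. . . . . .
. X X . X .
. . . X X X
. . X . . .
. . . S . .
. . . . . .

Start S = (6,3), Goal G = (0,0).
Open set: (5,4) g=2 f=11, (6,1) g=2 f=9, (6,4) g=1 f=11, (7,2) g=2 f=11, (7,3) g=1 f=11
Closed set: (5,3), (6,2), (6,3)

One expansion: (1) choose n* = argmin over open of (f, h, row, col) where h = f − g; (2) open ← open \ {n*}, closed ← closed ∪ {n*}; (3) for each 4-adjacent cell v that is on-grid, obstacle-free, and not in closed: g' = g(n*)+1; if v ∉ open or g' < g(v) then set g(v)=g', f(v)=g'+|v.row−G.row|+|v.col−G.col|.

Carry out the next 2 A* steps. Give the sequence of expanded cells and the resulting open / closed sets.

step 1: expand (6,1) (f=9, h=7) → closed; open now [(5,1) g=3 f=9, (5,4) g=2 f=11, (6,0) g=3 f=9, (6,4) g=1 f=11, (7,1) g=3 f=11, (7,2) g=2 f=11, (7,3) g=1 f=11]
step 2: expand (5,1) (f=9, h=6) → closed; open now [(4,1) g=4 f=9, (5,0) g=4 f=9, (5,4) g=2 f=11, (6,0) g=3 f=9, (6,4) g=1 f=11, (7,1) g=3 f=11, (7,2) g=2 f=11, (7,3) g=1 f=11]

order=[(6,1) → (5,1)]; open=[(4,1) g=4 f=9, (5,0) g=4 f=9, (5,4) g=2 f=11, (6,0) g=3 f=9, (6,4) g=1 f=11, (7,1) g=3 f=11, (7,2) g=2 f=11, (7,3) g=1 f=11]; closed=[(5,1), (5,3), (6,1), (6,2), (6,3)]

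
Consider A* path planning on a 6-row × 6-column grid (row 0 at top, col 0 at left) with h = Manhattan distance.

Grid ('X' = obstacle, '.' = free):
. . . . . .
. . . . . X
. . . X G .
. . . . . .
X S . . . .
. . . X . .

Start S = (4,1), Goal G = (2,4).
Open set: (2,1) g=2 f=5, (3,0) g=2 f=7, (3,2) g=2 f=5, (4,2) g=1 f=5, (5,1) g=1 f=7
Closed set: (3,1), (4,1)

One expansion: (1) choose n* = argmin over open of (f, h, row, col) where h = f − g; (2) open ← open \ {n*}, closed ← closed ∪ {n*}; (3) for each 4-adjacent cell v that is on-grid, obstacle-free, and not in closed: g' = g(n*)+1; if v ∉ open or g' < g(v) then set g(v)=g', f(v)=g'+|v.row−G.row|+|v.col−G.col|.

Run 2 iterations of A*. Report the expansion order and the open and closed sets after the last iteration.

step 1: expand (2,1) (f=5, h=3) → closed; open now [(1,1) g=3 f=7, (2,0) g=3 f=7, (2,2) g=3 f=5, (3,0) g=2 f=7, (3,2) g=2 f=5, (4,2) g=1 f=5, (5,1) g=1 f=7]
step 2: expand (2,2) (f=5, h=2) → closed; open now [(1,1) g=3 f=7, (1,2) g=4 f=7, (2,0) g=3 f=7, (3,0) g=2 f=7, (3,2) g=2 f=5, (4,2) g=1 f=5, (5,1) g=1 f=7]

order=[(2,1) → (2,2)]; open=[(1,1) g=3 f=7, (1,2) g=4 f=7, (2,0) g=3 f=7, (3,0) g=2 f=7, (3,2) g=2 f=5, (4,2) g=1 f=5, (5,1) g=1 f=7]; closed=[(2,1), (2,2), (3,1), (4,1)]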